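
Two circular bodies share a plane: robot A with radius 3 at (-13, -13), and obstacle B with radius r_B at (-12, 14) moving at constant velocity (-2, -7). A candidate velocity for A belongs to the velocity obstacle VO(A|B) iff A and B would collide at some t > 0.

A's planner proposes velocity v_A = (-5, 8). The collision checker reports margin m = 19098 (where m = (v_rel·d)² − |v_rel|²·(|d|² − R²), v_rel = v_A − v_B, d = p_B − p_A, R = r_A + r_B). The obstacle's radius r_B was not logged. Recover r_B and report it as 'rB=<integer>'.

m = 19098
d = (1, 27);  v_rel = (-3, 15),  |v_rel|² = 234
v_rel×d = (-3)·(27) − (15)·(1) = -96
since m = R²·234 − (-96)²:  R² = (9216 + 19098) / 234 = 121
R = √121 = 11  ⇒  r_B = 11 − 3 = 8

rB=8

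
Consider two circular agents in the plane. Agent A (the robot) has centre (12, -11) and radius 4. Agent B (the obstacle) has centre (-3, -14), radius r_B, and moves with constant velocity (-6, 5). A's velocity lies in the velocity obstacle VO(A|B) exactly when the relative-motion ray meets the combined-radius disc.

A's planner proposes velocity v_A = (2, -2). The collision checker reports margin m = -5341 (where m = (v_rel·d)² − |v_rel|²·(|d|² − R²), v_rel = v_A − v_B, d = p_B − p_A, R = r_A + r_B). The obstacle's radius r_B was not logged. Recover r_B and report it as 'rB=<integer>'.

m = -5341
d = (-15, -3);  v_rel = (8, -7),  |v_rel|² = 113
v_rel×d = (8)·(-3) − (-7)·(-15) = -129
since m = R²·113 − (-129)²:  R² = (16641 + -5341) / 113 = 100
R = √100 = 10  ⇒  r_B = 10 − 4 = 6

rB=6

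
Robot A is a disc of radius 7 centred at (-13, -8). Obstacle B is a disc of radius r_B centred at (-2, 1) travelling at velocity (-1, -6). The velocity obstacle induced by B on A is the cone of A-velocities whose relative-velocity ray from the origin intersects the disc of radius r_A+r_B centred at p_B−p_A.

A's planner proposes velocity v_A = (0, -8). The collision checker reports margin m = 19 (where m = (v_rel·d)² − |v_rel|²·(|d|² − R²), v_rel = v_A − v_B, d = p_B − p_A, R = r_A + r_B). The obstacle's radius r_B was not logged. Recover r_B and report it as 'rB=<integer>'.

m = 19
d = (11, 9);  v_rel = (1, -2),  |v_rel|² = 5
v_rel×d = (1)·(9) − (-2)·(11) = 31
since m = R²·5 − 31²:  R² = (961 + 19) / 5 = 196
R = √196 = 14  ⇒  r_B = 14 − 7 = 7

rB=7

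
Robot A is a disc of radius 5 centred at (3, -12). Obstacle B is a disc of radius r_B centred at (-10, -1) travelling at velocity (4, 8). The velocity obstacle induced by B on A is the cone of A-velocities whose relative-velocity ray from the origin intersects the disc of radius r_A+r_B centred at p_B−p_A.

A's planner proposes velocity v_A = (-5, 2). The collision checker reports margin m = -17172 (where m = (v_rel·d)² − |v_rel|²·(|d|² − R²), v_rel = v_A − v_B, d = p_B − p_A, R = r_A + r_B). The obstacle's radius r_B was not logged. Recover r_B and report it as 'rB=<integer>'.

m = -17172
d = (-13, 11);  v_rel = (-9, -6),  |v_rel|² = 117
v_rel×d = (-9)·(11) − (-6)·(-13) = -177
since m = R²·117 − (-177)²:  R² = (31329 + -17172) / 117 = 121
R = √121 = 11  ⇒  r_B = 11 − 5 = 6

rB=6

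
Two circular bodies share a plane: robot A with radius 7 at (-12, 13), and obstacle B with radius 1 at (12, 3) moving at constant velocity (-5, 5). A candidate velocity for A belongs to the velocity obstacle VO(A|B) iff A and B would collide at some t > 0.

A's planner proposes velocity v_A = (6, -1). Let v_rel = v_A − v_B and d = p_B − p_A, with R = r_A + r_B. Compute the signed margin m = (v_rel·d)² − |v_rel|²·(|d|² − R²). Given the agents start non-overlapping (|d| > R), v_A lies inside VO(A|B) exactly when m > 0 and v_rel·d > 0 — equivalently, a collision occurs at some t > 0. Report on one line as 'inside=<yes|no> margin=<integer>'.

d = (24, -10),  |d|² = 676;  R = 7+1 = 8,  c = 676−8² = 612
v_rel = (11, -6),  |v_rel|² = 157;  v_rel·d = (11)·(24) + (-6)·(-10) = 324
157·t² − 648·t + 612 = 0  ⇒  m = 324² − 157·612 = 8892
m = 8892 > 0,  v_rel·d = 324 > 0  ⇒  inside

inside=yes margin=8892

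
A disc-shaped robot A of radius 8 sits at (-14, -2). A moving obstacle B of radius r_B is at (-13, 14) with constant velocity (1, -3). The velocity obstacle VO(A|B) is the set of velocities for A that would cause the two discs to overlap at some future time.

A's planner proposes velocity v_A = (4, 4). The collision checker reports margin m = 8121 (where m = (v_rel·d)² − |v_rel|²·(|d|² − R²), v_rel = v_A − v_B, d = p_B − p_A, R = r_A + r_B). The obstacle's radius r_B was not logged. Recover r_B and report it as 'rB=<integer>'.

m = 8121
d = (1, 16);  v_rel = (3, 7),  |v_rel|² = 58
v_rel×d = (3)·(16) − (7)·(1) = 41
since m = R²·58 − 41²:  R² = (1681 + 8121) / 58 = 169
R = √169 = 13  ⇒  r_B = 13 − 8 = 5

rB=5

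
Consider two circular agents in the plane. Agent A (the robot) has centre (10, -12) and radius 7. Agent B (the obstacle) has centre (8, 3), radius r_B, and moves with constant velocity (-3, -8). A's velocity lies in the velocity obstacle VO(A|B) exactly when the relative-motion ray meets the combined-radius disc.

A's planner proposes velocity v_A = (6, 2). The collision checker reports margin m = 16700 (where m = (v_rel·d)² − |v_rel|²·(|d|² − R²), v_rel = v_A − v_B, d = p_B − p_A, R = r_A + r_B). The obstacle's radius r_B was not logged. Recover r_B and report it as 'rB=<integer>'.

m = 16700
d = (-2, 15);  v_rel = (9, 10),  |v_rel|² = 181
v_rel×d = (9)·(15) − (10)·(-2) = 155
since m = R²·181 − 155²:  R² = (24025 + 16700) / 181 = 225
R = √225 = 15  ⇒  r_B = 15 − 7 = 8

rB=8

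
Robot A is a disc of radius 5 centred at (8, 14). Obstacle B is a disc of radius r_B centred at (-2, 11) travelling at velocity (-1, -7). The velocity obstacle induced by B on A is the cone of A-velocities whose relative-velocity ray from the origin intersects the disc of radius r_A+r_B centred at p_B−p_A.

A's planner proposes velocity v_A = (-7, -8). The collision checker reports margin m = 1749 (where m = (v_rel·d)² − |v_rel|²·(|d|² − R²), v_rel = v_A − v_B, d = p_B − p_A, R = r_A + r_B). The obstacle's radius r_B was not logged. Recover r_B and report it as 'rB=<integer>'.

m = 1749
d = (-10, -3);  v_rel = (-6, -1),  |v_rel|² = 37
v_rel×d = (-6)·(-3) − (-1)·(-10) = 8
since m = R²·37 − 8²:  R² = (64 + 1749) / 37 = 49
R = √49 = 7  ⇒  r_B = 7 − 5 = 2

rB=2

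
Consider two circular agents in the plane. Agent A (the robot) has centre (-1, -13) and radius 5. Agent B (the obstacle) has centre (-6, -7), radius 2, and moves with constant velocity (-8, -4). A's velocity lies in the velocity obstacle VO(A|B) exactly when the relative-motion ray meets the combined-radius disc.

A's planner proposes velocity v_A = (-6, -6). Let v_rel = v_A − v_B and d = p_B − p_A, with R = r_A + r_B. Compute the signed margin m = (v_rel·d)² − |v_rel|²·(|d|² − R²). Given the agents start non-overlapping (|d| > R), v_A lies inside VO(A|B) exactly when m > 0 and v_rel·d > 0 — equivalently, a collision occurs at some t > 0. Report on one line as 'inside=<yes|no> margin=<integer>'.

d = (-5, 6),  |d|² = 61;  R = 5+2 = 7,  c = 61−7² = 12
v_rel = (2, -2),  |v_rel|² = 8;  v_rel·d = (2)·(-5) + (-2)·(6) = -22
8·t² + 44·t + 12 = 0  ⇒  m = (-22)² − 8·12 = 388
m = 388 > 0,  v_rel·d = -22 < 0  ⇒  outside

inside=no margin=388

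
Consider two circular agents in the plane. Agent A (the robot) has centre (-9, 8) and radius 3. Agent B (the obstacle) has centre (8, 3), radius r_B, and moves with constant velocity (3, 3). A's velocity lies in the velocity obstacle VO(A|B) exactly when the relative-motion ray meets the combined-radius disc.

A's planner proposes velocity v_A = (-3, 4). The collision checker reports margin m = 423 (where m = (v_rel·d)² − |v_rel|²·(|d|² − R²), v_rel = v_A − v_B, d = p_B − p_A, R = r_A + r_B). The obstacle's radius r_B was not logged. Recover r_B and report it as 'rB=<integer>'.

m = 423
d = (17, -5);  v_rel = (-6, 1),  |v_rel|² = 37
v_rel×d = (-6)·(-5) − (1)·(17) = 13
since m = R²·37 − 13²:  R² = (169 + 423) / 37 = 16
R = √16 = 4  ⇒  r_B = 4 − 3 = 1

rB=1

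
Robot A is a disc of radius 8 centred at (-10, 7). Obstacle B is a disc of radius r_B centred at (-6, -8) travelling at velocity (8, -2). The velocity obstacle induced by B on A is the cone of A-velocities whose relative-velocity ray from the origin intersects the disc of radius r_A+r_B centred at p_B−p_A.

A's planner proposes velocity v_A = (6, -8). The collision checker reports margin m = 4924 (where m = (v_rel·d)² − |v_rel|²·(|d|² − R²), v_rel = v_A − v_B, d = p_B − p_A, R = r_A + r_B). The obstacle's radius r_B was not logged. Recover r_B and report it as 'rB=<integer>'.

m = 4924
d = (4, -15);  v_rel = (-2, -6),  |v_rel|² = 40
v_rel×d = (-2)·(-15) − (-6)·(4) = 54
since m = R²·40 − 54²:  R² = (2916 + 4924) / 40 = 196
R = √196 = 14  ⇒  r_B = 14 − 8 = 6

rB=6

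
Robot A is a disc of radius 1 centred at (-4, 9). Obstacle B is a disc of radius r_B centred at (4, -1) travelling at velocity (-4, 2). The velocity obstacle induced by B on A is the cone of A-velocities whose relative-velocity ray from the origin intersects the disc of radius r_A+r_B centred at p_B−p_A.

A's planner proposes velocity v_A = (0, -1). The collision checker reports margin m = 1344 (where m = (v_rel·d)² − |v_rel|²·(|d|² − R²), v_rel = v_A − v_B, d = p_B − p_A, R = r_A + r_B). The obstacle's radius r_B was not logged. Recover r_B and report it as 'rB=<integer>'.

m = 1344
d = (8, -10);  v_rel = (4, -3),  |v_rel|² = 25
v_rel×d = (4)·(-10) − (-3)·(8) = -16
since m = R²·25 − (-16)²:  R² = (256 + 1344) / 25 = 64
R = √64 = 8  ⇒  r_B = 8 − 1 = 7

rB=7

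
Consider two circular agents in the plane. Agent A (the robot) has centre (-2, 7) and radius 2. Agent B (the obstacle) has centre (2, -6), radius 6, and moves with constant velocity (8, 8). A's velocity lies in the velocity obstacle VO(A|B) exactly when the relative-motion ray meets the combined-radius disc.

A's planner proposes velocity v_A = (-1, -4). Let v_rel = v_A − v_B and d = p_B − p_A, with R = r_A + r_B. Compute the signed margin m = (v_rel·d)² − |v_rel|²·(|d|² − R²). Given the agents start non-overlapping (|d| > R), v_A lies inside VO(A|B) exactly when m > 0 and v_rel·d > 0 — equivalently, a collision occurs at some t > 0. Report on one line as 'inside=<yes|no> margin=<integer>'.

d = (4, -13),  |d|² = 185;  R = 2+6 = 8,  c = 185−8² = 121
v_rel = (-9, -12),  |v_rel|² = 225;  v_rel·d = (-9)·(4) + (-12)·(-13) = 120
225·t² − 240·t + 121 = 0  ⇒  m = 120² − 225·121 = -12825
m = -12825 < 0,  v_rel·d = 120 > 0  ⇒  outside

inside=no margin=-12825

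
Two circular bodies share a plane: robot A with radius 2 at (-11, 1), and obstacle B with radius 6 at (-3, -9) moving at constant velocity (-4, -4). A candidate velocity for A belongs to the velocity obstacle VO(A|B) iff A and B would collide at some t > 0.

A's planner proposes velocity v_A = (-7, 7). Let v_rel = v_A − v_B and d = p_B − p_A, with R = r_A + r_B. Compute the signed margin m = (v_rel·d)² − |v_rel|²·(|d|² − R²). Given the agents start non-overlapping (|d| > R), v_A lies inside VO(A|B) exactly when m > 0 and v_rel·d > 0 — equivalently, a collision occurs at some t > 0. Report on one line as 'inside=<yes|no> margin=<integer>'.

d = (8, -10),  |d|² = 164;  R = 2+6 = 8,  c = 164−8² = 100
v_rel = (-3, 11),  |v_rel|² = 130;  v_rel·d = (-3)·(8) + (11)·(-10) = -134
130·t² + 268·t + 100 = 0  ⇒  m = (-134)² − 130·100 = 4956
m = 4956 > 0,  v_rel·d = -134 < 0  ⇒  outside

inside=no margin=4956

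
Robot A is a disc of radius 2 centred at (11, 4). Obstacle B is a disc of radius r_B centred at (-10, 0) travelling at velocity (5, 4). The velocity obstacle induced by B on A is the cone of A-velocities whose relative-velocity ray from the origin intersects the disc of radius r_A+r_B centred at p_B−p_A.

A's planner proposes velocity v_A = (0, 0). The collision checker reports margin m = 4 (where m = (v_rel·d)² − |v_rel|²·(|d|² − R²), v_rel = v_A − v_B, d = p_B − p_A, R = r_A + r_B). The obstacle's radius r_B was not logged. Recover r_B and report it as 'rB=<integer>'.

m = 4
d = (-21, -4);  v_rel = (-5, -4),  |v_rel|² = 41
v_rel×d = (-5)·(-4) − (-4)·(-21) = -64
since m = R²·41 − (-64)²:  R² = (4096 + 4) / 41 = 100
R = √100 = 10  ⇒  r_B = 10 − 2 = 8

rB=8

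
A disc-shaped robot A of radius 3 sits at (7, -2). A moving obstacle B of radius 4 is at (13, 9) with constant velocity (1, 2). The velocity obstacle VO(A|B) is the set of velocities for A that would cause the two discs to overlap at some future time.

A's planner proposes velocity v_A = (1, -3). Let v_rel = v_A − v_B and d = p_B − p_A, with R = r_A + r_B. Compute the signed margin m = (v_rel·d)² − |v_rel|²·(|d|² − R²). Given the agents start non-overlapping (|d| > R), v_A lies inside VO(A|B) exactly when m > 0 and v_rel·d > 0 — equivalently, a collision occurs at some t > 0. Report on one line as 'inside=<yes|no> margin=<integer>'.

d = (6, 11),  |d|² = 157;  R = 3+4 = 7,  c = 157−7² = 108
v_rel = (0, -5),  |v_rel|² = 25;  v_rel·d = (0)·(6) + (-5)·(11) = -55
25·t² + 110·t + 108 = 0  ⇒  m = (-55)² − 25·108 = 325
m = 325 > 0,  v_rel·d = -55 < 0  ⇒  outside

inside=no margin=325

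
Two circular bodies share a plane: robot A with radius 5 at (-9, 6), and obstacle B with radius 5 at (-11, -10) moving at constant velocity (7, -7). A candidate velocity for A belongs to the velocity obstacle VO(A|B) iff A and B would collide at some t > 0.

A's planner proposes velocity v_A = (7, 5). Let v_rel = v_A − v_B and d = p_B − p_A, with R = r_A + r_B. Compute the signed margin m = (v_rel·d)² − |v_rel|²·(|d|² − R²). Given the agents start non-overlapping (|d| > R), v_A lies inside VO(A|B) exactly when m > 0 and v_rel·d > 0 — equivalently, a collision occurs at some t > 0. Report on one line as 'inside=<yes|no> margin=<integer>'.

d = (-2, -16),  |d|² = 260;  R = 5+5 = 10,  c = 260−10² = 160
v_rel = (0, 12),  |v_rel|² = 144;  v_rel·d = (0)·(-2) + (12)·(-16) = -192
144·t² + 384·t + 160 = 0  ⇒  m = (-192)² − 144·160 = 13824
m = 13824 > 0,  v_rel·d = -192 < 0  ⇒  outside

inside=no margin=13824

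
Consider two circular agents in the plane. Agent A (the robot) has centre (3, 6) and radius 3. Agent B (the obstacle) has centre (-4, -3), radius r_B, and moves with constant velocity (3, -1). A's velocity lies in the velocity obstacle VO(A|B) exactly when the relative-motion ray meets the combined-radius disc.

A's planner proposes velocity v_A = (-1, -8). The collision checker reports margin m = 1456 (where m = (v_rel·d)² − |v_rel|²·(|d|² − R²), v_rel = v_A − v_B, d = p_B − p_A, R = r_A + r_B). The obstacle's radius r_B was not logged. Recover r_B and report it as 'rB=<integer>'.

m = 1456
d = (-7, -9);  v_rel = (-4, -7),  |v_rel|² = 65
v_rel×d = (-4)·(-9) − (-7)·(-7) = -13
since m = R²·65 − (-13)²:  R² = (169 + 1456) / 65 = 25
R = √25 = 5  ⇒  r_B = 5 − 3 = 2

rB=2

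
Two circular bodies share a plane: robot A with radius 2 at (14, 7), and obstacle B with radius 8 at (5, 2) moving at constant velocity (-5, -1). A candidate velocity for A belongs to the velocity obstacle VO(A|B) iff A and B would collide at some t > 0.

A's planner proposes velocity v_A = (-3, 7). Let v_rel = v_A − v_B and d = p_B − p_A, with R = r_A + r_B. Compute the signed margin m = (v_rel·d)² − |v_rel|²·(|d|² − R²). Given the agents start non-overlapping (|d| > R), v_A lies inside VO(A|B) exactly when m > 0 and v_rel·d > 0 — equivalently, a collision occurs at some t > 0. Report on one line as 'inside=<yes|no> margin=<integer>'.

d = (-9, -5),  |d|² = 106;  R = 2+8 = 10,  c = 106−10² = 6
v_rel = (2, 8),  |v_rel|² = 68;  v_rel·d = (2)·(-9) + (8)·(-5) = -58
68·t² + 116·t + 6 = 0  ⇒  m = (-58)² − 68·6 = 2956
m = 2956 > 0,  v_rel·d = -58 < 0  ⇒  outside

inside=no margin=2956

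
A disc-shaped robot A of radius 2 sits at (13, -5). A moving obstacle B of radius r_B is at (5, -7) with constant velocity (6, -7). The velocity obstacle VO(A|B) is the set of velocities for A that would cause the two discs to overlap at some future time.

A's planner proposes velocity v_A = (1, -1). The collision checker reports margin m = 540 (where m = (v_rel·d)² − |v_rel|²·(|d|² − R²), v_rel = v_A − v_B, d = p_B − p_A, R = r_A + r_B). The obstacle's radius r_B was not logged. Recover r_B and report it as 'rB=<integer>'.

m = 540
d = (-8, -2);  v_rel = (-5, 6),  |v_rel|² = 61
v_rel×d = (-5)·(-2) − (6)·(-8) = 58
since m = R²·61 − 58²:  R² = (3364 + 540) / 61 = 64
R = √64 = 8  ⇒  r_B = 8 − 2 = 6

rB=6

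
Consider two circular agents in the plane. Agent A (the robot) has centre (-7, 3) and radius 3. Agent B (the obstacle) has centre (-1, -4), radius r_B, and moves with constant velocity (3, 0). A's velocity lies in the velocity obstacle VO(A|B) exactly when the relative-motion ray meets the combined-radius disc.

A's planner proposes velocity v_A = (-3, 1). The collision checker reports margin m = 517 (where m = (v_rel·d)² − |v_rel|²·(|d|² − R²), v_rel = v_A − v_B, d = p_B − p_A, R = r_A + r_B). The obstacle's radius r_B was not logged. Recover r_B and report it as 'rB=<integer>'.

m = 517
d = (6, -7);  v_rel = (-6, 1),  |v_rel|² = 37
v_rel×d = (-6)·(-7) − (1)·(6) = 36
since m = R²·37 − 36²:  R² = (1296 + 517) / 37 = 49
R = √49 = 7  ⇒  r_B = 7 − 3 = 4

rB=4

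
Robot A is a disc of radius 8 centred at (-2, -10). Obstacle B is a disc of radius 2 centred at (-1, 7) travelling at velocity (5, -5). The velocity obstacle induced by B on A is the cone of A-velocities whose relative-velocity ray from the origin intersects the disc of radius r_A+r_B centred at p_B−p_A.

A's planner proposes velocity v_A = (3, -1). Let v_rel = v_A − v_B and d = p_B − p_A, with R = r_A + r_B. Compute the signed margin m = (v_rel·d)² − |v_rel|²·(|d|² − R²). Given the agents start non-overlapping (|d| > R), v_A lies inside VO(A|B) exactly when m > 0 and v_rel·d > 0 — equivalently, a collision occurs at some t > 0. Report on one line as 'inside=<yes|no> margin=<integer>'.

d = (1, 17),  |d|² = 290;  R = 8+2 = 10,  c = 290−10² = 190
v_rel = (-2, 4),  |v_rel|² = 20;  v_rel·d = (-2)·(1) + (4)·(17) = 66
20·t² − 132·t + 190 = 0  ⇒  m = 66² − 20·190 = 556
m = 556 > 0,  v_rel·d = 66 > 0  ⇒  inside

inside=yes margin=556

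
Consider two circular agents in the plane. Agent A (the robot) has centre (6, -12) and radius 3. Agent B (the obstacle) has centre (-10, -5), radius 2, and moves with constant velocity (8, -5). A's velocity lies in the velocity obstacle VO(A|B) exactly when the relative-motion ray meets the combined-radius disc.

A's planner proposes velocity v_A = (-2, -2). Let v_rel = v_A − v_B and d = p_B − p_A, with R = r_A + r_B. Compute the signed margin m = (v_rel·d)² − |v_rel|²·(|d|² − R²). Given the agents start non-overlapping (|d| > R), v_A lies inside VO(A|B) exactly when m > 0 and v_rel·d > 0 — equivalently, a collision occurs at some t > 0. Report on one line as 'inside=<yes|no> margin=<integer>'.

d = (-16, 7),  |d|² = 305;  R = 3+2 = 5,  c = 305−5² = 280
v_rel = (-10, 3),  |v_rel|² = 109;  v_rel·d = (-10)·(-16) + (3)·(7) = 181
109·t² − 362·t + 280 = 0  ⇒  m = 181² − 109·280 = 2241
m = 2241 > 0,  v_rel·d = 181 > 0  ⇒  inside

inside=yes margin=2241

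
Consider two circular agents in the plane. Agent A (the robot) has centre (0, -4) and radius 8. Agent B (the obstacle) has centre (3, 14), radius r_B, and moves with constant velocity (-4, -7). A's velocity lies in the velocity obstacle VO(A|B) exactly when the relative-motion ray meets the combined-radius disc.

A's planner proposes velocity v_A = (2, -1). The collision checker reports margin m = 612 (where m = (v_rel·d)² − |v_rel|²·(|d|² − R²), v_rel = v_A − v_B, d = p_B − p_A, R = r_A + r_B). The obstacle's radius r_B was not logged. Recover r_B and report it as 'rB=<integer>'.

m = 612
d = (3, 18);  v_rel = (6, 6),  |v_rel|² = 72
v_rel×d = (6)·(18) − (6)·(3) = 90
since m = R²·72 − 90²:  R² = (8100 + 612) / 72 = 121
R = √121 = 11  ⇒  r_B = 11 − 8 = 3

rB=3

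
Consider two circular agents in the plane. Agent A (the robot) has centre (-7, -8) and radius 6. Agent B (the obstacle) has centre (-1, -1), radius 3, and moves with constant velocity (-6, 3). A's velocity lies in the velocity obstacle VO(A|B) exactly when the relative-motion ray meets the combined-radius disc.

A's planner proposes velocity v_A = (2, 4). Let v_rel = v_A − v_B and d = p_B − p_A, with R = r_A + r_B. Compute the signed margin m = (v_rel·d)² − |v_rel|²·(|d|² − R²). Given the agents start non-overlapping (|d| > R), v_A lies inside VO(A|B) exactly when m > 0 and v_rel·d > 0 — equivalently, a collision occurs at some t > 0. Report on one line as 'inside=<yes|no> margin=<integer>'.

d = (6, 7),  |d|² = 85;  R = 6+3 = 9,  c = 85−9² = 4
v_rel = (8, 1),  |v_rel|² = 65;  v_rel·d = (8)·(6) + (1)·(7) = 55
65·t² − 110·t + 4 = 0  ⇒  m = 55² − 65·4 = 2765
m = 2765 > 0,  v_rel·d = 55 > 0  ⇒  inside

inside=yes margin=2765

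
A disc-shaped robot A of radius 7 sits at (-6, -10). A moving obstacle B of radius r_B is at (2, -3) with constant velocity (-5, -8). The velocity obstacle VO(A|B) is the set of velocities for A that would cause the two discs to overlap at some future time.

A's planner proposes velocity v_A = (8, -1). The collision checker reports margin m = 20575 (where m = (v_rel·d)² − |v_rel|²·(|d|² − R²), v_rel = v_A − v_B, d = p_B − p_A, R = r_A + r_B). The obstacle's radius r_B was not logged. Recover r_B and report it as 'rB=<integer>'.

m = 20575
d = (8, 7);  v_rel = (13, 7),  |v_rel|² = 218
v_rel×d = (13)·(7) − (7)·(8) = 35
since m = R²·218 − 35²:  R² = (1225 + 20575) / 218 = 100
R = √100 = 10  ⇒  r_B = 10 − 7 = 3

rB=3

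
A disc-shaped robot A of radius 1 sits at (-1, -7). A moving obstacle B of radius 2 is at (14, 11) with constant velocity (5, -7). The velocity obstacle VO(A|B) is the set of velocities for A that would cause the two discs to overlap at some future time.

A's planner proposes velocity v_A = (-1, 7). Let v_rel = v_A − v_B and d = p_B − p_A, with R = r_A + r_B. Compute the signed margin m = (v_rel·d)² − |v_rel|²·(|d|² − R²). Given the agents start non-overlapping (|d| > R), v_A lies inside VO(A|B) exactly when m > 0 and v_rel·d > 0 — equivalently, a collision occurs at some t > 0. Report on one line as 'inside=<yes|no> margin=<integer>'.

d = (15, 18),  |d|² = 549;  R = 1+2 = 3,  c = 549−3² = 540
v_rel = (-6, 14),  |v_rel|² = 232;  v_rel·d = (-6)·(15) + (14)·(18) = 162
232·t² − 324·t + 540 = 0  ⇒  m = 162² − 232·540 = -99036
m = -99036 < 0,  v_rel·d = 162 > 0  ⇒  outside

inside=no margin=-99036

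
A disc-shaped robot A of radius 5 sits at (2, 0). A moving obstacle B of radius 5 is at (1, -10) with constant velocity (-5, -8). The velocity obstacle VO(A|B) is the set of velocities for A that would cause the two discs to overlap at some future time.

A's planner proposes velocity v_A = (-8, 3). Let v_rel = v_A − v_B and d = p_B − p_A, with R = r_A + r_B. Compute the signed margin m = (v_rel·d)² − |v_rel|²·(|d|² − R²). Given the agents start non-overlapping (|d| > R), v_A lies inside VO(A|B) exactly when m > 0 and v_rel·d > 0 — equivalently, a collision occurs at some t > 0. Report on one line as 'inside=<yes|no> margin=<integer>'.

d = (-1, -10),  |d|² = 101;  R = 5+5 = 10,  c = 101−10² = 1
v_rel = (-3, 11),  |v_rel|² = 130;  v_rel·d = (-3)·(-1) + (11)·(-10) = -107
130·t² + 214·t + 1 = 0  ⇒  m = (-107)² − 130·1 = 11319
m = 11319 > 0,  v_rel·d = -107 < 0  ⇒  outside

inside=no margin=11319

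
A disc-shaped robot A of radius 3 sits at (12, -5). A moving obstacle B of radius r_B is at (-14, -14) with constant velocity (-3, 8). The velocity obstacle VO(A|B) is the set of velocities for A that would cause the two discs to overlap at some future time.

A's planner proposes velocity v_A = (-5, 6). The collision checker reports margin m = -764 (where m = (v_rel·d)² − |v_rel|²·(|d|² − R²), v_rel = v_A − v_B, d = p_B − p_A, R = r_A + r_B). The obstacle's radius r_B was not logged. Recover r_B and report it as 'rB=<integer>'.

m = -764
d = (-26, -9);  v_rel = (-2, -2),  |v_rel|² = 8
v_rel×d = (-2)·(-9) − (-2)·(-26) = -34
since m = R²·8 − (-34)²:  R² = (1156 + -764) / 8 = 49
R = √49 = 7  ⇒  r_B = 7 − 3 = 4

rB=4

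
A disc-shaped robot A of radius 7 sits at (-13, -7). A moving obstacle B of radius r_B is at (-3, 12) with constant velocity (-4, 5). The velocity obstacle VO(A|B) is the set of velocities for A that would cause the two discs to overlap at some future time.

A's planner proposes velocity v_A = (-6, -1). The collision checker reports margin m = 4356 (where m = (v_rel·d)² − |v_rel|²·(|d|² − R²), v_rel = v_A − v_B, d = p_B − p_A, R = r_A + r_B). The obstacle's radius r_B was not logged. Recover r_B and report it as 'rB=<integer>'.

m = 4356
d = (10, 19);  v_rel = (-2, -6),  |v_rel|² = 40
v_rel×d = (-2)·(19) − (-6)·(10) = 22
since m = R²·40 − 22²:  R² = (484 + 4356) / 40 = 121
R = √121 = 11  ⇒  r_B = 11 − 7 = 4

rB=4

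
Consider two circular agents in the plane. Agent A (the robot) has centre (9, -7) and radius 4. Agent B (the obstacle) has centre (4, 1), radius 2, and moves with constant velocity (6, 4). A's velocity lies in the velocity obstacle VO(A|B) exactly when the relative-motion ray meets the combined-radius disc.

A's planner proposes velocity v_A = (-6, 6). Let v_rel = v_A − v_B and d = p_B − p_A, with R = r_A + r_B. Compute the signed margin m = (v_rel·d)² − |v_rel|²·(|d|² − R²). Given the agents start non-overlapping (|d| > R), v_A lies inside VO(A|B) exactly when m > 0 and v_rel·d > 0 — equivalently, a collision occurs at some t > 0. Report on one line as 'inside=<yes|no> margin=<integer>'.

d = (-5, 8),  |d|² = 89;  R = 4+2 = 6,  c = 89−6² = 53
v_rel = (-12, 2),  |v_rel|² = 148;  v_rel·d = (-12)·(-5) + (2)·(8) = 76
148·t² − 152·t + 53 = 0  ⇒  m = 76² − 148·53 = -2068
m = -2068 < 0,  v_rel·d = 76 > 0  ⇒  outside

inside=no margin=-2068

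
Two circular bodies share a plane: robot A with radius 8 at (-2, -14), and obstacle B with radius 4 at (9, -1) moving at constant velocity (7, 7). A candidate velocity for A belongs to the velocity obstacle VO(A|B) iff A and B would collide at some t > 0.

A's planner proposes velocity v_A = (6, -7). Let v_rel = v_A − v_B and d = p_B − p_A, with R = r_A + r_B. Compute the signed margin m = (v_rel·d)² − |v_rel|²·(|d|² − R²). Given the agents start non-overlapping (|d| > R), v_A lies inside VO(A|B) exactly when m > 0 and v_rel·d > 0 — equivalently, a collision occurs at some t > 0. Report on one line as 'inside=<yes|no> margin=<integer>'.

d = (11, 13),  |d|² = 290;  R = 8+4 = 12,  c = 290−12² = 146
v_rel = (-1, -14),  |v_rel|² = 197;  v_rel·d = (-1)·(11) + (-14)·(13) = -193
197·t² + 386·t + 146 = 0  ⇒  m = (-193)² − 197·146 = 8487
m = 8487 > 0,  v_rel·d = -193 < 0  ⇒  outside

inside=no margin=8487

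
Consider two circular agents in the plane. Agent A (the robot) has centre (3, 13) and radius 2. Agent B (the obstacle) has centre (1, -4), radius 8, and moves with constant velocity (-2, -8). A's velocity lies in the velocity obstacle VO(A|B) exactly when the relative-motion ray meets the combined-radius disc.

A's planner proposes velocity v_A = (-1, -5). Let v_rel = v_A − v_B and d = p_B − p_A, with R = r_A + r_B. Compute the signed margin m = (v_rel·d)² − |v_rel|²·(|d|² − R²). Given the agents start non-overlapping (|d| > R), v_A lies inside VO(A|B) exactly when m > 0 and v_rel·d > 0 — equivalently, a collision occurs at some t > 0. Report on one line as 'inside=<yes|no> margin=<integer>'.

d = (-2, -17),  |d|² = 293;  R = 2+8 = 10,  c = 293−10² = 193
v_rel = (1, 3),  |v_rel|² = 10;  v_rel·d = (1)·(-2) + (3)·(-17) = -53
10·t² + 106·t + 193 = 0  ⇒  m = (-53)² − 10·193 = 879
m = 879 > 0,  v_rel·d = -53 < 0  ⇒  outside

inside=no margin=879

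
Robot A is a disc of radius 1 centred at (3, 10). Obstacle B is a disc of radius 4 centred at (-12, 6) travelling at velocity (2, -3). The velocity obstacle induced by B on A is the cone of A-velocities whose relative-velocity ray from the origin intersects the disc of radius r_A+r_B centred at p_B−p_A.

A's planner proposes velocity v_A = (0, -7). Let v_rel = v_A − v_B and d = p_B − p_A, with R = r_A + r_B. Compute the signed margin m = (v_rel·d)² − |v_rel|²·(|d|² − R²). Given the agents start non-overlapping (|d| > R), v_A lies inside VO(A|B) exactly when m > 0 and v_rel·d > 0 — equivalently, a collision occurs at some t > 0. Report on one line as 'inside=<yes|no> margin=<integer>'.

d = (-15, -4),  |d|² = 241;  R = 1+4 = 5,  c = 241−5² = 216
v_rel = (-2, -4),  |v_rel|² = 20;  v_rel·d = (-2)·(-15) + (-4)·(-4) = 46
20·t² − 92·t + 216 = 0  ⇒  m = 46² − 20·216 = -2204
m = -2204 < 0,  v_rel·d = 46 > 0  ⇒  outside

inside=no margin=-2204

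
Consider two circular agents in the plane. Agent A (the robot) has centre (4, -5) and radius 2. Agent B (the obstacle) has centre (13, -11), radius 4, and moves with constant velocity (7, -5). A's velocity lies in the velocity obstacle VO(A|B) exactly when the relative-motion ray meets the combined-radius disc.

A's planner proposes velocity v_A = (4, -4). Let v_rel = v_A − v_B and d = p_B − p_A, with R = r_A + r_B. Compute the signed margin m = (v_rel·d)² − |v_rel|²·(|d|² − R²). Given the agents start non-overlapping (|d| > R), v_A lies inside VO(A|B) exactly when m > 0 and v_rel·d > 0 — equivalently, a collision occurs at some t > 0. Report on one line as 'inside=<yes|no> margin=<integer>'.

d = (9, -6),  |d|² = 117;  R = 2+4 = 6,  c = 117−6² = 81
v_rel = (-3, 1),  |v_rel|² = 10;  v_rel·d = (-3)·(9) + (1)·(-6) = -33
10·t² + 66·t + 81 = 0  ⇒  m = (-33)² − 10·81 = 279
m = 279 > 0,  v_rel·d = -33 < 0  ⇒  outside

inside=no margin=279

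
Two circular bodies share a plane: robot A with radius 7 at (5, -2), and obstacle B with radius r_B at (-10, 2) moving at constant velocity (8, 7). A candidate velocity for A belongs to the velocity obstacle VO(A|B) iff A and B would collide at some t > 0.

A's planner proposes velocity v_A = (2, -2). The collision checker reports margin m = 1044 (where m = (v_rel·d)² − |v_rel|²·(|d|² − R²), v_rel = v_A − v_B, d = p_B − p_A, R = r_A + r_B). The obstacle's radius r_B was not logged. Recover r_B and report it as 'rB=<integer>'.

m = 1044
d = (-15, 4);  v_rel = (-6, -9),  |v_rel|² = 117
v_rel×d = (-6)·(4) − (-9)·(-15) = -159
since m = R²·117 − (-159)²:  R² = (25281 + 1044) / 117 = 225
R = √225 = 15  ⇒  r_B = 15 − 7 = 8

rB=8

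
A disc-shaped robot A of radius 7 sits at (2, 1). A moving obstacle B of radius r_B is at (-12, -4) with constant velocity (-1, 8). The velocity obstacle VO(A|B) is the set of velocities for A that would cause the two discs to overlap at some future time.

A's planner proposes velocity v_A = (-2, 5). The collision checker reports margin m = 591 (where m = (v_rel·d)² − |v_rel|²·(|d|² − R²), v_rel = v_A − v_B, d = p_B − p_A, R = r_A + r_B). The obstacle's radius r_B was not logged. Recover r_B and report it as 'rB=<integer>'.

m = 591
d = (-14, -5);  v_rel = (-1, -3),  |v_rel|² = 10
v_rel×d = (-1)·(-5) − (-3)·(-14) = -37
since m = R²·10 − (-37)²:  R² = (1369 + 591) / 10 = 196
R = √196 = 14  ⇒  r_B = 14 − 7 = 7

rB=7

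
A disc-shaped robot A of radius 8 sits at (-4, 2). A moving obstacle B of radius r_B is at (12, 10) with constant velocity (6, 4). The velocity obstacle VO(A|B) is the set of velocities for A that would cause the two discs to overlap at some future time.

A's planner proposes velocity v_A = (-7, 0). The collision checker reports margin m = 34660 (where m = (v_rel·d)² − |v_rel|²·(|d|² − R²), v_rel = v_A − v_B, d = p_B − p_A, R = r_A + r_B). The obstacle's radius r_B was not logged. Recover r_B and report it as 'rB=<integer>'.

m = 34660
d = (16, 8);  v_rel = (-13, -4),  |v_rel|² = 185
v_rel×d = (-13)·(8) − (-4)·(16) = -40
since m = R²·185 − (-40)²:  R² = (1600 + 34660) / 185 = 196
R = √196 = 14  ⇒  r_B = 14 − 8 = 6

rB=6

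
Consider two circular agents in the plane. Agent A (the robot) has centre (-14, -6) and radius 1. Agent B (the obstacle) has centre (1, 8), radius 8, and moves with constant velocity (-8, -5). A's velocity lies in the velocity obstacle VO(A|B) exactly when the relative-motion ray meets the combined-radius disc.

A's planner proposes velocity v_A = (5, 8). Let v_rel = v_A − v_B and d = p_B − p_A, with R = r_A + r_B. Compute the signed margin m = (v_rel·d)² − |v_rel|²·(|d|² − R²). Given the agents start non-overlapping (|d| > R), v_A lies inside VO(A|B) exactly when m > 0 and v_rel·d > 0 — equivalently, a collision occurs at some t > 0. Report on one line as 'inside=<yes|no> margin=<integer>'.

d = (15, 14),  |d|² = 421;  R = 1+8 = 9,  c = 421−9² = 340
v_rel = (13, 13),  |v_rel|² = 338;  v_rel·d = (13)·(15) + (13)·(14) = 377
338·t² − 754·t + 340 = 0  ⇒  m = 377² − 338·340 = 27209
m = 27209 > 0,  v_rel·d = 377 > 0  ⇒  inside

inside=yes margin=27209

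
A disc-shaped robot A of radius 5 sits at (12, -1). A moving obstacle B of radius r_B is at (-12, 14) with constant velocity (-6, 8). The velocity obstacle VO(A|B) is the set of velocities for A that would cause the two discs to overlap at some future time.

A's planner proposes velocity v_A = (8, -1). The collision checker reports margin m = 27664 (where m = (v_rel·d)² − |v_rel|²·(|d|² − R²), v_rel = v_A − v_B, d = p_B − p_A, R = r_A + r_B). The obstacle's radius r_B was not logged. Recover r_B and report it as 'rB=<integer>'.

m = 27664
d = (-24, 15);  v_rel = (14, -9),  |v_rel|² = 277
v_rel×d = (14)·(15) − (-9)·(-24) = -6
since m = R²·277 − (-6)²:  R² = (36 + 27664) / 277 = 100
R = √100 = 10  ⇒  r_B = 10 − 5 = 5

rB=5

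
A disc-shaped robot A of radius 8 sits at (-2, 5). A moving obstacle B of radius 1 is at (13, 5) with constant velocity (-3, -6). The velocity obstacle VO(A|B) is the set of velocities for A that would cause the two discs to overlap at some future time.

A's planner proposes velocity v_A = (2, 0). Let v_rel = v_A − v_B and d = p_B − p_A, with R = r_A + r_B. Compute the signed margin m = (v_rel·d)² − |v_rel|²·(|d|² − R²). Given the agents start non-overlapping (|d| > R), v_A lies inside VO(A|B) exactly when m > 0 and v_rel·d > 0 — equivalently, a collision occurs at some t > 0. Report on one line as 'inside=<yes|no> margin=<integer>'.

d = (15, 0),  |d|² = 225;  R = 8+1 = 9,  c = 225−9² = 144
v_rel = (5, 6),  |v_rel|² = 61;  v_rel·d = (5)·(15) + (6)·(0) = 75
61·t² − 150·t + 144 = 0  ⇒  m = 75² − 61·144 = -3159
m = -3159 < 0,  v_rel·d = 75 > 0  ⇒  outside

inside=no margin=-3159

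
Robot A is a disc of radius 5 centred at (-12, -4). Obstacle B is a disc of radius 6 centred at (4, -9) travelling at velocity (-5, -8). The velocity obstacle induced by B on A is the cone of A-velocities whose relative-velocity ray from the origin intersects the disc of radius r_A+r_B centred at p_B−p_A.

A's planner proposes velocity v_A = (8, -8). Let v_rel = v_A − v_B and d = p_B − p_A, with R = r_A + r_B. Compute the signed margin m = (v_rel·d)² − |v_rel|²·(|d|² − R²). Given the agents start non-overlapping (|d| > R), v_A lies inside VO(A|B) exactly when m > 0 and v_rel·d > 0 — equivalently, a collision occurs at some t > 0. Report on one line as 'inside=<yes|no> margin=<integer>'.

d = (16, -5),  |d|² = 281;  R = 5+6 = 11,  c = 281−11² = 160
v_rel = (13, 0),  |v_rel|² = 169;  v_rel·d = (13)·(16) + (0)·(-5) = 208
169·t² − 416·t + 160 = 0  ⇒  m = 208² − 169·160 = 16224
m = 16224 > 0,  v_rel·d = 208 > 0  ⇒  inside

inside=yes margin=16224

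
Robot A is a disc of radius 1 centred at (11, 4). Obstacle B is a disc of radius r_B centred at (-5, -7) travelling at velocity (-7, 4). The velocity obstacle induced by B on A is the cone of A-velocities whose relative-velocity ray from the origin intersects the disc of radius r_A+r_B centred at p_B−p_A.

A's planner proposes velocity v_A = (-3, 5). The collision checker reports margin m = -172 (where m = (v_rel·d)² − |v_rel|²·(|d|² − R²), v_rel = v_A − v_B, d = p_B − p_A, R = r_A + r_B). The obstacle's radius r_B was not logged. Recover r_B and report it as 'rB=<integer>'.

m = -172
d = (-16, -11);  v_rel = (4, 1),  |v_rel|² = 17
v_rel×d = (4)·(-11) − (1)·(-16) = -28
since m = R²·17 − (-28)²:  R² = (784 + -172) / 17 = 36
R = √36 = 6  ⇒  r_B = 6 − 1 = 5

rB=5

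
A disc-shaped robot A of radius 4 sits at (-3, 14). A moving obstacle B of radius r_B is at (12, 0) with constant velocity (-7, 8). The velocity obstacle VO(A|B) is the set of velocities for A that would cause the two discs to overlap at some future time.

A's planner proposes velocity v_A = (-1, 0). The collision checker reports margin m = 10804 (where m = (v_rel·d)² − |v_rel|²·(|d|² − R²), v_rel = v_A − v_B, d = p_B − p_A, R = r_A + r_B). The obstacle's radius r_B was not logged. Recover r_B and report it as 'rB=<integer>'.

m = 10804
d = (15, -14);  v_rel = (6, -8),  |v_rel|² = 100
v_rel×d = (6)·(-14) − (-8)·(15) = 36
since m = R²·100 − 36²:  R² = (1296 + 10804) / 100 = 121
R = √121 = 11  ⇒  r_B = 11 − 4 = 7

rB=7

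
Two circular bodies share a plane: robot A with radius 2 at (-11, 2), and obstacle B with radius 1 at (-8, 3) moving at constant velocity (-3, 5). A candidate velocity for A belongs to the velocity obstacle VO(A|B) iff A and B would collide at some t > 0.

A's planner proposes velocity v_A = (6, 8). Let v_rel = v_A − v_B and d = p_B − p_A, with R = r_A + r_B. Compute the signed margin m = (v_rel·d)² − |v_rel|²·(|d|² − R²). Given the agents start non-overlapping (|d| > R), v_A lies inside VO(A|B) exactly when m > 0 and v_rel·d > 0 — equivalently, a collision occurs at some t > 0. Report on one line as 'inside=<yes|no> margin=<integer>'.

d = (3, 1),  |d|² = 10;  R = 2+1 = 3,  c = 10−3² = 1
v_rel = (9, 3),  |v_rel|² = 90;  v_rel·d = (9)·(3) + (3)·(1) = 30
90·t² − 60·t + 1 = 0  ⇒  m = 30² − 90·1 = 810
m = 810 > 0,  v_rel·d = 30 > 0  ⇒  inside

inside=yes margin=810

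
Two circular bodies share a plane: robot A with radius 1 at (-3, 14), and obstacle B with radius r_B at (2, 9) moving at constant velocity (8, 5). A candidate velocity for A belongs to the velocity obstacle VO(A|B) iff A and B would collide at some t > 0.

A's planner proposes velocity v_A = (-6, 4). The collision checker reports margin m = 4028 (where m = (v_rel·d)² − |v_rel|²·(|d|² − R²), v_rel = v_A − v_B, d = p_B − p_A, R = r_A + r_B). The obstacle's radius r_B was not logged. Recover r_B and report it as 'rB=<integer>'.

m = 4028
d = (5, -5);  v_rel = (-14, -1),  |v_rel|² = 197
v_rel×d = (-14)·(-5) − (-1)·(5) = 75
since m = R²·197 − 75²:  R² = (5625 + 4028) / 197 = 49
R = √49 = 7  ⇒  r_B = 7 − 1 = 6

rB=6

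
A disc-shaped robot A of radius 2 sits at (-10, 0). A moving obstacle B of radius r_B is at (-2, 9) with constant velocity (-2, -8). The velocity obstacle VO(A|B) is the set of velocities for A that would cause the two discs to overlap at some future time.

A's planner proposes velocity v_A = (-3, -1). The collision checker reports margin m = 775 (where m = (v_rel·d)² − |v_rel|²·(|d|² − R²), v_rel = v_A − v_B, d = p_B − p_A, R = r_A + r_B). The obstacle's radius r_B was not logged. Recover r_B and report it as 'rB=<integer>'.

m = 775
d = (8, 9);  v_rel = (-1, 7),  |v_rel|² = 50
v_rel×d = (-1)·(9) − (7)·(8) = -65
since m = R²·50 − (-65)²:  R² = (4225 + 775) / 50 = 100
R = √100 = 10  ⇒  r_B = 10 − 2 = 8

rB=8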